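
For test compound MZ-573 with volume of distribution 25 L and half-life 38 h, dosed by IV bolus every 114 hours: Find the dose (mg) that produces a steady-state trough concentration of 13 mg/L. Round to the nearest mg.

τ/t½ = 114/38 ≈ 3, so f = (1/2)^(114/38) ≈ 0.125000.
Cmin,ss = (D/Vd)·f/(1−f), so D = Cmin,ss·Vd·(1−f)/f.
D = 13 × 25 × (1−f)/f ≈ 13 × 25 × 7.00000 ≈ 2275.00 mg.

2275 mg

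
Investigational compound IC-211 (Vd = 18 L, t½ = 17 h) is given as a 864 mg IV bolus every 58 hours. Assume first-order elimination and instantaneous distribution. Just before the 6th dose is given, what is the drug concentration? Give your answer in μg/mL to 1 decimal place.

f = (1/2)^(τ/t½) = (1/2)^(58/17) ≈ 0.0940.
C₀ = D/Vd = 864/18 ≈ 48.000 μg/mL.
Before the 6th dose, 5 doses have been given. Superposition: Cmin = C₀·(f + f² + … + f^5).
≈ 48.000 × (0.0940 + 0.0088 + 0.0008 + 0.0001 + 0.0000) ≈ 48.000 × 0.1037 ≈ 4.978 μg/mL.

5.0 μg/mL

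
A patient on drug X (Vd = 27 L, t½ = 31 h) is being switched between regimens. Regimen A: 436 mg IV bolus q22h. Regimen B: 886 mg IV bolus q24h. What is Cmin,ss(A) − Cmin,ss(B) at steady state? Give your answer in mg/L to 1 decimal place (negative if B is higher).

Regimen A: f = (1/2)^(22/31) ≈ 0.6115; Cmin,ss = (436/27)·f/(1−f) ≈ 25.417 mg/L.
Regimen B: f = (1/2)^(24/31) ≈ 0.5847; Cmin,ss = (886/27)·f/(1−f) ≈ 46.200 mg/L.
Difference ≈ 25.417 − 46.200 ≈ -20.783 mg/L.

-20.8 mg/L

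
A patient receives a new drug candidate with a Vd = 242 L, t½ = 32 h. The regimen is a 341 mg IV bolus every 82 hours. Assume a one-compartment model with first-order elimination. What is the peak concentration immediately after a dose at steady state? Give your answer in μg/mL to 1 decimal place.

τ/t½ = 82/32 ≈ 2.5625, so fraction remaining f = (1/2)^(82/32) ≈ 0.1693.
Accumulation ratio R = 1/(1 − f) ≈ 1/0.8307 ≈ 1.2038.
Single-dose peak C₀ = D/Vd = 341/242 ≈ 1.409 μg/mL.
Cmax,ss = C₀/(1 − f) ≈ 1.409/0.8307 ≈ 1.696 μg/mL.

1.7 μg/mL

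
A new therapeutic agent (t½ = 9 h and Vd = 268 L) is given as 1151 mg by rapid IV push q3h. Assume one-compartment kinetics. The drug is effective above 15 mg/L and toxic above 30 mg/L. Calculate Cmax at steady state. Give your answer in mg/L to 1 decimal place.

τ/t½ = 3/9 ≈ 0.33333, so fraction remaining f = (1/2)^(3/9) ≈ 0.7937.
Accumulation ratio R = 1/(1 − f) ≈ 1/0.2063 ≈ 4.8473.
Each bolus raises the concentration by D/Vd = 1151/268 ≈ 4.295 mg/L.
Cmax,ss = C₀/(1 − f) ≈ 4.295/0.2063 ≈ 20.819 mg/L.
Peak 20.8 mg/L vs MTC 30 mg/L: below toxic threshold.

20.8 mg/L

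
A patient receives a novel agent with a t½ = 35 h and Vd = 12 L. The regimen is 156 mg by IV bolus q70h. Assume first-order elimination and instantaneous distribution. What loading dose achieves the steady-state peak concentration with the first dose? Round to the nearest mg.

208 mg

f = (1/2)^(70/35) ≈ 0.250000; accumulation ratio R = 1/(1−f) ≈ 1.33333.
Loading dose to hit Cmax,ss on first dose: D_load = D_maint·R ≈ 156 × 1.33333 ≈ 208.00 mg.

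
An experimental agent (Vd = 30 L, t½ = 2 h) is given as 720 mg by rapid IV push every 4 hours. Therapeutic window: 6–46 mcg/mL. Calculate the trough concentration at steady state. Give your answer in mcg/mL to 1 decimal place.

8.0 mcg/mL

τ = 4 h = 2 half-lives, so f = (1/2)^2 = 0.25.
Accumulation ratio R = 1/(1 − f) = 1/0.75 = 4/3.
Single-dose peak C₀ = D/Vd = 720/30 = 24 mcg/mL.
Steady-state peak Cmax,ss = C₀·R = 24 × 4/3 ≈ 32.000 mcg/mL.
Steady-state trough Cmin,ss = Cmax,ss·f ≈ 32.000 × 0.25 ≈ 8.000 mcg/mL.
Trough 8.0 mcg/mL vs MEC 6 mcg/mL: adequate.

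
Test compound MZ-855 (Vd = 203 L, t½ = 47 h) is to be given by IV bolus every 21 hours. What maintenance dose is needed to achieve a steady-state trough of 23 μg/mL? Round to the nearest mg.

1695 mg

τ/t½ = 21/47 ≈ 0.44681, so f = (1/2)^(21/47) ≈ 0.733664.
Cmin,ss = (D/Vd)·f/(1−f), so D = Cmin,ss·Vd·(1−f)/f.
D = 23 × 203 × (1−f)/f ≈ 23 × 203 × 0.36302 ≈ 1694.94 mg.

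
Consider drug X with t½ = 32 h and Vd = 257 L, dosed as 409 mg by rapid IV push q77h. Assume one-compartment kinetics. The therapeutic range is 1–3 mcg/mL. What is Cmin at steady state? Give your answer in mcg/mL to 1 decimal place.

k = ln2/t½ = ln2/32 ≈ 0.021661 h⁻¹; fraction remaining f = e^(−kτ) = e^(−0.021661×77) ≈ 0.1886.
Each bolus raises the concentration by D/Vd = 409/257 ≈ 1.591 mcg/mL.
Steady-state trough Cmin,ss = C₀·f/(1−f) ≈ 1.591 × 0.1886/0.8114 ≈ 0.370 mcg/mL.
Trough 0.4 mcg/mL vs MEC 1 mcg/mL: subtherapeutic.

0.4 mcg/mL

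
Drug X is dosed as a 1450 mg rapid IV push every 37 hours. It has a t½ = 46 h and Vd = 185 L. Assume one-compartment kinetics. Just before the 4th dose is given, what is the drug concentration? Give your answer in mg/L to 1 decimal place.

8.5 mg/L

f = (1/2)^(τ/t½) = (1/2)^(37/46) ≈ 0.5726.
C₀ = D/Vd = 1450/185 ≈ 7.838 mg/L.
Before the 4th dose, 3 doses have been given. Superposition: Cmin = C₀·(f + f² + … + f^3).
≈ 7.838 × (0.5726 + 0.3279 + 0.1877) ≈ 7.838 × 1.0882 ≈ 8.529 mg/L.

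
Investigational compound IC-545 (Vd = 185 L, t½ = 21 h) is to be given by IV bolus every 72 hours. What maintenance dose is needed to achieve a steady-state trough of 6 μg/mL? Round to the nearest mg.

10842 mg

τ/t½ = 72/21 ≈ 3.4286, so f = (1/2)^(72/21) ≈ 0.092875.
Cmin,ss = (D/Vd)·f/(1−f), so D = Cmin,ss·Vd·(1−f)/f.
D = 6 × 185 × (1−f)/f ≈ 6 × 185 × 9.76716 ≈ 10841.55 mg.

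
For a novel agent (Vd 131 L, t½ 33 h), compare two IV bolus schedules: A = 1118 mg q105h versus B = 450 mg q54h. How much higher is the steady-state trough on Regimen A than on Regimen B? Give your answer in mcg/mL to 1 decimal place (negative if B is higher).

Regimen A: f = (1/2)^(105/33) ≈ 0.1102; Cmin,ss = (1118/131)·f/(1−f) ≈ 1.057 mcg/mL.
Regimen B: f = (1/2)^(54/33) ≈ 0.3217; Cmin,ss = (450/131)·f/(1−f) ≈ 1.629 mcg/mL.
Difference ≈ 1.057 − 1.629 ≈ -0.572 mcg/mL.

-0.6 mcg/mL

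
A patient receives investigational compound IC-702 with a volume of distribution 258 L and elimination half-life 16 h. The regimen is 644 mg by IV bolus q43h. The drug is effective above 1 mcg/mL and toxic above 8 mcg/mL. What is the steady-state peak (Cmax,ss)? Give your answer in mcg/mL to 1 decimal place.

k = ln2/t½ = ln2/16 ≈ 0.043322 h⁻¹; fraction remaining f = e^(−kτ) = e^(−0.043322×43) ≈ 0.1552.
Accumulation ratio R = 1/(1 − f) ≈ 1/0.8448 ≈ 1.1837.
Single-dose peak C₀ = D/Vd = 644/258 ≈ 2.496 mcg/mL.
Steady-state peak Cmax,ss = C₀·R ≈ 2.496 × 1.1837 ≈ 2.955 mcg/mL.
Peak 3.0 mcg/mL vs MTC 8 mcg/mL: below toxic threshold.

3.0 mcg/mL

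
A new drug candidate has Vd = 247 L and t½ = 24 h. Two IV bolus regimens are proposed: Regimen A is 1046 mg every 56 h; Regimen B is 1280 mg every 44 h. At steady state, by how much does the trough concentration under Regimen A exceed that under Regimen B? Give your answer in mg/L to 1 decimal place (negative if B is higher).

Regimen A: f = (1/2)^(56/24) ≈ 0.1984; Cmin,ss = (1046/247)·f/(1−f) ≈ 1.048 mg/L.
Regimen B: f = (1/2)^(44/24) ≈ 0.2806; Cmin,ss = (1280/247)·f/(1−f) ≈ 2.021 mg/L.
Difference ≈ 1.048 − 2.021 ≈ -0.973 mg/L.

-1.0 mg/L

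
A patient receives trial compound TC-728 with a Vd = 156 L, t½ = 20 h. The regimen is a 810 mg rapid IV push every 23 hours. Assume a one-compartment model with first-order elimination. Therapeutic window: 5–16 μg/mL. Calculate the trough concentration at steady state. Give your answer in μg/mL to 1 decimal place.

4.3 μg/mL

Over one 23-h interval, 23/20 ≈ 1.15 half-lives elapse, leaving f ≈ 0.4506 of each dose.
Accumulation ratio R = 1/(1 − f) ≈ 1/0.5494 ≈ 1.8202.
Single-dose peak C₀ = D/Vd = 810/156 ≈ 5.192 μg/mL.
Cmax,ss = C₀/(1 − f) ≈ 5.192/0.5494 ≈ 9.450 μg/mL.
Steady-state trough Cmin,ss = Cmax,ss·f ≈ 9.450 × 0.4506 ≈ 4.258 μg/mL.
Trough 4.3 μg/mL vs MEC 5 μg/mL: subtherapeutic.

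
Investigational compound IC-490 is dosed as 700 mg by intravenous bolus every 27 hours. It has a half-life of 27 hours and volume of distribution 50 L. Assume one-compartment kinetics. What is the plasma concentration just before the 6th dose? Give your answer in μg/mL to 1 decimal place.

f = (1/2)^(τ/t½) = (1/2)^(27/27) ≈ 0.5000.
C₀ = D/Vd = 700/50 ≈ 14.000 μg/mL.
Before the 6th dose, 5 doses have been given. Superposition: Cmin = C₀·(f + f² + … + f^5).
≈ 14.000 × (0.5000 + 0.2500 + 0.1250 + 0.0625 + 0.0313) ≈ 14.000 × 0.9688 ≈ 13.563 μg/mL.

13.6 μg/mL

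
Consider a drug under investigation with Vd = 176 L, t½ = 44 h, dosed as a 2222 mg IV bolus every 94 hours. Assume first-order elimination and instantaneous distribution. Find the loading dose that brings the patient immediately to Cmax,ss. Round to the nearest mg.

f = (1/2)^(94/44) ≈ 0.227452; accumulation ratio R = 1/(1−f) ≈ 1.29442.
Loading dose to hit Cmax,ss on first dose: D_load = D_maint·R ≈ 2222 × 1.29442 ≈ 2876.20 mg.

2876 mg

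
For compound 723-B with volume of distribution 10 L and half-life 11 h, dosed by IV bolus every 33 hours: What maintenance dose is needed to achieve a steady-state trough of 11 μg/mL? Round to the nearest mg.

τ/t½ = 33/11 ≈ 3, so f = (1/2)^(33/11) ≈ 0.125000.
Cmin,ss = (D/Vd)·f/(1−f), so D = Cmin,ss·Vd·(1−f)/f.
D = 11 × 10 × (1−f)/f ≈ 11 × 10 × 7.00000 ≈ 770.00 mg.

770 mg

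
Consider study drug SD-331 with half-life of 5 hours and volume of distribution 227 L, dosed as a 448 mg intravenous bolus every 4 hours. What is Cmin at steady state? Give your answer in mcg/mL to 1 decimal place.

2.7 mcg/mL

τ/t½ = 4/5 ≈ 0.8, so fraction remaining f = (1/2)^(4/5) ≈ 0.5743.
Each bolus raises the concentration by D/Vd = 448/227 ≈ 1.974 mcg/mL.
Steady-state trough Cmin,ss = C₀·f/(1−f) ≈ 1.974 × 0.5743/0.4257 ≈ 2.663 mcg/mL.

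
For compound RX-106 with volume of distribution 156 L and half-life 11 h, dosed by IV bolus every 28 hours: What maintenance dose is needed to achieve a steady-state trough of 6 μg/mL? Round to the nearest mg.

4528 mg

τ/t½ = 28/11 ≈ 2.5455, so f = (1/2)^(28/11) ≈ 0.171294.
Cmin,ss = (D/Vd)·f/(1−f), so D = Cmin,ss·Vd·(1−f)/f.
D = 6 × 156 × (1−f)/f ≈ 6 × 156 × 4.83792 ≈ 4528.29 mg.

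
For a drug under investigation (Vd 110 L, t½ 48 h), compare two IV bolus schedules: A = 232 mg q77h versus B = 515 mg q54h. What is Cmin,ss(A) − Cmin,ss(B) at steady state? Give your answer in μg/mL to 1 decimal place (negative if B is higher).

Regimen A: f = (1/2)^(77/48) ≈ 0.3289; Cmin,ss = (232/110)·f/(1−f) ≈ 1.034 μg/mL.
Regimen B: f = (1/2)^(54/48) ≈ 0.4585; Cmin,ss = (515/110)·f/(1−f) ≈ 3.964 μg/mL.
Difference ≈ 1.034 − 3.964 ≈ -2.930 μg/mL.

-2.9 μg/mL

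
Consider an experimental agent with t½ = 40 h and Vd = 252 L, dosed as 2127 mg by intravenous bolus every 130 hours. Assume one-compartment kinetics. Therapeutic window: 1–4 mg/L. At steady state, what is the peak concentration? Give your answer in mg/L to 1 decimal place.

Over one 130-h interval, 130/40 ≈ 3.25 half-lives elapse, leaving f ≈ 0.1051 of each dose.
At steady state, accumulation factor R = 1/(1 − e^(−kτ)) ≈ 1.1174.
Each bolus raises the concentration by D/Vd = 2127/252 ≈ 8.440 mg/L.
Cmax,ss = C₀/(1 − f) ≈ 8.440/0.8949 ≈ 9.431 mg/L.
Peak 9.4 mg/L vs MTC 4 mg/L: exceeds toxic threshold.

9.4 mg/L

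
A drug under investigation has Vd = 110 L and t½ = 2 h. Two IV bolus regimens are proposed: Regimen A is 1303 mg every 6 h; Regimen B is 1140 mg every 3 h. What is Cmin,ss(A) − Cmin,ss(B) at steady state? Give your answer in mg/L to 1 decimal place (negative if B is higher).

-4.0 mg/L

Regimen A: f = (1/2)^(6/2) ≈ 0.1250; Cmin,ss = (1303/110)·f/(1−f) ≈ 1.692 mg/L.
Regimen B: f = (1/2)^(3/2) ≈ 0.3536; Cmin,ss = (1140/110)·f/(1−f) ≈ 5.669 mg/L.
Difference ≈ 1.692 − 5.669 ≈ -3.977 mg/L.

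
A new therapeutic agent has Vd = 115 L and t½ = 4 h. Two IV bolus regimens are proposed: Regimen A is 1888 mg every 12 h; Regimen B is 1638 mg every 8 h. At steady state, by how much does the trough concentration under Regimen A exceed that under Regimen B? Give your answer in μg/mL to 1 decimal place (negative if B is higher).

Regimen A: f = (1/2)^(12/4) ≈ 0.1250; Cmin,ss = (1888/115)·f/(1−f) ≈ 2.345 μg/mL.
Regimen B: f = (1/2)^(8/4) ≈ 0.2500; Cmin,ss = (1638/115)·f/(1−f) ≈ 4.748 μg/mL.
Difference ≈ 2.345 − 4.748 ≈ -2.403 μg/mL.

-2.4 μg/mL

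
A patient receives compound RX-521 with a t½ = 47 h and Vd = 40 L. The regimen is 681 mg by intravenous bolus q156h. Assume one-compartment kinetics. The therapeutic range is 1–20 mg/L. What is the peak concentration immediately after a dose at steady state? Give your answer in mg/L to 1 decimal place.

τ/t½ = 156/47 ≈ 3.3191, so fraction remaining f = (1/2)^(156/47) ≈ 0.1002.
Accumulation ratio R = 1/(1 − f) ≈ 1/0.8998 ≈ 1.1114.
Single-dose peak C₀ = D/Vd = 681/40 ≈ 17.025 mg/L.
Cmax,ss = C₀/(1 − f) ≈ 17.025/0.8998 ≈ 18.921 mg/L.
Peak 18.9 mg/L vs MTC 20 mg/L: below toxic threshold.

18.9 mg/L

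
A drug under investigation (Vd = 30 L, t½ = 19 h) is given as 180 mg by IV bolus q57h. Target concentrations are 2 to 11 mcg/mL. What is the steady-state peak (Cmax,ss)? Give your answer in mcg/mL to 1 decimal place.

6.9 mcg/mL

The dosing interval is 3 half-lives, so f = 2^(−3) = 0.125.
At steady state, R = 1/(1 − 0.125) = 8/7.
Single-dose peak C₀ = D/Vd = 180/30 = 6 mcg/mL.
Steady-state peak Cmax,ss = C₀·R = 6 × 8/7 ≈ 6.857 mcg/mL.
Peak 6.9 mcg/mL vs MTC 11 mcg/mL: below toxic threshold.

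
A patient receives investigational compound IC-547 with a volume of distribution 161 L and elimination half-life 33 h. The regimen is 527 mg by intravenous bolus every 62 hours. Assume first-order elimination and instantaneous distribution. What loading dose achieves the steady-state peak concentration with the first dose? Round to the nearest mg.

724 mg

f = (1/2)^(62/33) ≈ 0.271912; accumulation ratio R = 1/(1−f) ≈ 1.37346.
Loading dose to hit Cmax,ss on first dose: D_load = D_maint·R ≈ 527 × 1.37346 ≈ 723.81 mg.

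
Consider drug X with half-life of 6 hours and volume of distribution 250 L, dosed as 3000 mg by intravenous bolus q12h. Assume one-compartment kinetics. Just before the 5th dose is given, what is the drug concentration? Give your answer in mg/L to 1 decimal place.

f = (1/2)^(τ/t½) = (1/2)^(12/6) ≈ 0.2500.
C₀ = D/Vd = 3000/250 ≈ 12.000 mg/L.
Before the 5th dose, 4 doses have been given. Superposition: Cmin = C₀·(f + f² + … + f^4).
≈ 12.000 × (0.2500 + 0.0625 + 0.0156 + 0.0039) ≈ 12.000 × 0.3320 ≈ 3.984 mg/L.

4.0 mg/L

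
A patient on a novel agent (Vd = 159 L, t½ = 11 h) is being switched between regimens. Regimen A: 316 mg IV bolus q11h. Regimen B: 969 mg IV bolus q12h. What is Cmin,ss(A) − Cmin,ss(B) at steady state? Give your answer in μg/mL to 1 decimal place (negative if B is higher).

-3.4 μg/mL

Regimen A: f = (1/2)^(11/11) ≈ 0.5000; Cmin,ss = (316/159)·f/(1−f) ≈ 1.987 μg/mL.
Regimen B: f = (1/2)^(12/11) ≈ 0.4695; Cmin,ss = (969/159)·f/(1−f) ≈ 5.394 μg/mL.
Difference ≈ 1.987 − 5.394 ≈ -3.407 μg/mL.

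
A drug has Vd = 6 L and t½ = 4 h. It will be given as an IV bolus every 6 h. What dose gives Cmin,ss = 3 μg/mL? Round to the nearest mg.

33 mg

τ/t½ = 6/4 ≈ 1.5, so f = (1/2)^(6/4) ≈ 0.353553.
Cmin,ss = (D/Vd)·f/(1−f), so D = Cmin,ss·Vd·(1−f)/f.
D = 3 × 6 × (1−f)/f ≈ 3 × 6 × 1.82843 ≈ 32.91 mg.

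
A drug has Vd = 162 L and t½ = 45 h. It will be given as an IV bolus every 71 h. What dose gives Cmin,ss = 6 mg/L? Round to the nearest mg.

τ/t½ = 71/45 ≈ 1.5778, so f = (1/2)^(71/45) ≈ 0.334997.
Cmin,ss = (D/Vd)·f/(1−f), so D = Cmin,ss·Vd·(1−f)/f.
D = 6 × 162 × (1−f)/f ≈ 6 × 162 × 1.98510 ≈ 1929.52 mg.

1930 mg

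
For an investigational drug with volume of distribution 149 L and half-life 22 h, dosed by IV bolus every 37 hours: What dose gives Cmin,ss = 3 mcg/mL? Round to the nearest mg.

τ/t½ = 37/22 ≈ 1.6818, so f = (1/2)^(37/22) ≈ 0.311690.
Cmin,ss = (D/Vd)·f/(1−f), so D = Cmin,ss·Vd·(1−f)/f.
D = 3 × 149 × (1−f)/f ≈ 3 × 149 × 2.20832 ≈ 987.12 mg.

987 mg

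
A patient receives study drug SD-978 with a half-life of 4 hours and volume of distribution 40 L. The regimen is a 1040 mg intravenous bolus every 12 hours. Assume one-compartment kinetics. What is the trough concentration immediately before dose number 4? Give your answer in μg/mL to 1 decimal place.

3.7 μg/mL

f = (1/2)^(τ/t½) = (1/2)^(12/4) ≈ 0.1250.
C₀ = D/Vd = 1040/40 ≈ 26.000 μg/mL.
Before the 4th dose, 3 doses have been given. Superposition: Cmin = C₀·(f + f² + … + f^3).
≈ 26.000 × (0.1250 + 0.0156 + 0.0020) ≈ 26.000 × 0.1426 ≈ 3.708 μg/mL.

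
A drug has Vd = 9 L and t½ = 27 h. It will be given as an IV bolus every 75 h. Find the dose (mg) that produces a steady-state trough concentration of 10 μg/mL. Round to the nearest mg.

τ/t½ = 75/27 ≈ 2.7778, so f = (1/2)^(75/27) ≈ 0.145816.
Cmin,ss = (D/Vd)·f/(1−f), so D = Cmin,ss·Vd·(1−f)/f.
D = 10 × 9 × (1−f)/f ≈ 10 × 9 × 5.85796 ≈ 527.22 mg.

527 mg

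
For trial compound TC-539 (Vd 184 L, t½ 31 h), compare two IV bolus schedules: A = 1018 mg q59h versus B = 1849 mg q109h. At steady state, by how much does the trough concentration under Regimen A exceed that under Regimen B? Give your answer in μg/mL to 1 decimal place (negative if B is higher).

Regimen A: f = (1/2)^(59/31) ≈ 0.2673; Cmin,ss = (1018/184)·f/(1−f) ≈ 2.018 μg/mL.
Regimen B: f = (1/2)^(109/31) ≈ 0.0874; Cmin,ss = (1849/184)·f/(1−f) ≈ 0.962 μg/mL.
Difference ≈ 2.018 − 0.962 ≈ 1.056 μg/mL.

1.1 μg/mL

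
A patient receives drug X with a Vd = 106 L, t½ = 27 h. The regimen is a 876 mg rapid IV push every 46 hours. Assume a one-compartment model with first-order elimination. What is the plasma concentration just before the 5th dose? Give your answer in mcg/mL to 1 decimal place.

3.6 mcg/mL

f = (1/2)^(τ/t½) = (1/2)^(46/27) ≈ 0.3070.
C₀ = D/Vd = 876/106 ≈ 8.264 mcg/mL.
Before the 5th dose, 4 doses have been given. Superposition: Cmin = C₀·(f + f² + … + f^4).
≈ 8.264 × (0.3070 + 0.0942 + 0.0289 + 0.0089) ≈ 8.264 × 0.4390 ≈ 3.628 mcg/mL.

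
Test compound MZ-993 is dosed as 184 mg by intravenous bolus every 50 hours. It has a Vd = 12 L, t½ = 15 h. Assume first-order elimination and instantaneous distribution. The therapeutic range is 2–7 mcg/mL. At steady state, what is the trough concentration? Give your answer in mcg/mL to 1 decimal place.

k = ln2/t½ = ln2/15 ≈ 0.046210 h⁻¹; fraction remaining f = e^(−kτ) = e^(−0.046210×50) ≈ 0.0992.
Each bolus raises the concentration by D/Vd = 184/12 ≈ 15.333 mcg/mL.
Steady-state trough Cmin,ss = C₀·f/(1−f) ≈ 15.333 × 0.0992/0.9008 ≈ 1.689 mcg/mL.
Trough 1.7 mcg/mL vs MEC 2 mcg/mL: subtherapeutic.

1.7 mcg/mL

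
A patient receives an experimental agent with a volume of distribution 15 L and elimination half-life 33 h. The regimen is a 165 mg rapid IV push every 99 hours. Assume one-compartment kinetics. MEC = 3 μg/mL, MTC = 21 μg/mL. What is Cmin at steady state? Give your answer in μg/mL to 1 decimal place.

1.6 μg/mL

τ = 99 h = 3 half-lives, so f = (1/2)^3 = 0.125.
At steady state, R = 1/(1 − 0.125) = 8/7.
Single-dose peak C₀ = D/Vd = 165/15 = 11 μg/mL.
Steady-state peak Cmax,ss = C₀·R = 11 × 8/7 ≈ 12.571 μg/mL.
Steady-state trough Cmin,ss = Cmax,ss·f ≈ 12.571 × 0.125 ≈ 1.571 μg/mL.
Trough 1.6 μg/mL vs MEC 3 μg/mL: subtherapeutic.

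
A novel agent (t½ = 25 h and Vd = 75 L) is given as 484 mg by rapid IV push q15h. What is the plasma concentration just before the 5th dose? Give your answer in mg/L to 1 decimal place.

f = (1/2)^(τ/t½) = (1/2)^(15/25) ≈ 0.6598.
C₀ = D/Vd = 484/75 ≈ 6.453 mg/L.
Before the 5th dose, 4 doses have been given. Superposition: Cmin = C₀·(f + f² + … + f^4).
≈ 6.453 × (0.6598 + 0.4353 + 0.2872 + 0.1895) ≈ 6.453 × 1.5718 ≈ 10.143 mg/L.

10.1 mg/L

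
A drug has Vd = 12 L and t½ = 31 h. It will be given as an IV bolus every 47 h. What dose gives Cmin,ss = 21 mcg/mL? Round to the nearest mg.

τ/t½ = 47/31 ≈ 1.5161, so f = (1/2)^(47/31) ≈ 0.349623.
Cmin,ss = (D/Vd)·f/(1−f), so D = Cmin,ss·Vd·(1−f)/f.
D = 21 × 12 × (1−f)/f ≈ 21 × 12 × 1.86022 ≈ 468.78 mg.

469 mg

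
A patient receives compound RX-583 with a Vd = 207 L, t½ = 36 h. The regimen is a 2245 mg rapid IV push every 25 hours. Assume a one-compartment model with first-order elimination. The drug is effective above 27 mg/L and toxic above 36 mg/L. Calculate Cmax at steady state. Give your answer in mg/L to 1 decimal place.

τ/t½ = 25/36 ≈ 0.69444, so fraction remaining f = (1/2)^(25/36) ≈ 0.6179.
At steady state, accumulation factor R = 1/(1 − e^(−kτ)) ≈ 2.6171.
Single-dose peak C₀ = D/Vd = 2245/207 ≈ 10.845 mg/L.
Steady-state peak Cmax,ss = C₀·R ≈ 10.845 × 2.6171 ≈ 28.382 mg/L.
Peak 28.4 mg/L vs MTC 36 mg/L: below toxic threshold.

28.4 mg/L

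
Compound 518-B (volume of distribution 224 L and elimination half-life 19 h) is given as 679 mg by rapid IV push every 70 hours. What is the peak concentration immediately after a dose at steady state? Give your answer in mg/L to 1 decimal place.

3.3 mg/L

k = ln2/t½ = ln2/19 ≈ 0.036481 h⁻¹; fraction remaining f = e^(−kτ) = e^(−0.036481×70) ≈ 0.0778.
At steady state, accumulation factor R = 1/(1 − e^(−kτ)) ≈ 1.0844.
Single-dose peak C₀ = D/Vd = 679/224 ≈ 3.031 mg/L.
Steady-state peak Cmax,ss = C₀·R ≈ 3.031 × 1.0844 ≈ 3.287 mg/L.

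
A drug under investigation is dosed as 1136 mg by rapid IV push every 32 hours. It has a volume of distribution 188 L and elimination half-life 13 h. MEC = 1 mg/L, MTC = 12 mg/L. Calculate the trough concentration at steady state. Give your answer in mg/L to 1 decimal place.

Over one 32-h interval, 32/13 ≈ 2.4615 half-lives elapse, leaving f ≈ 0.1816 of each dose.
Accumulation ratio R = 1/(1 − f) ≈ 1/0.8184 ≈ 1.2219.
Each bolus raises the concentration by D/Vd = 1136/188 ≈ 6.043 mg/L.
Steady-state peak Cmax,ss = C₀·R ≈ 6.043 × 1.2219 ≈ 7.384 mg/L.
One interval later, Cmin,ss = Cmax,ss·e^(−kτ) ≈ 7.384 × 0.1816 ≈ 1.341 mg/L.
Trough 1.3 mg/L vs MEC 1 mg/L: adequate.

1.3 mg/L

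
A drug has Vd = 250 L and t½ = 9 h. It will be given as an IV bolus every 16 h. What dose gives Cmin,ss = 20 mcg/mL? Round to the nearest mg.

12145 mg

τ/t½ = 16/9 ≈ 1.7778, so f = (1/2)^(16/9) ≈ 0.291632.
Cmin,ss = (D/Vd)·f/(1−f), so D = Cmin,ss·Vd·(1−f)/f.
D = 20 × 250 × (1−f)/f ≈ 20 × 250 × 2.42898 ≈ 12144.90 mg.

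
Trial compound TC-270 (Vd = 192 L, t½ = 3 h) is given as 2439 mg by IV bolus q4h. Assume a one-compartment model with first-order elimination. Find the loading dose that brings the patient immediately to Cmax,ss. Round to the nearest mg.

f = (1/2)^(4/3) ≈ 0.396850; accumulation ratio R = 1/(1−f) ≈ 1.65796.
Loading dose to hit Cmax,ss on first dose: D_load = D_maint·R ≈ 2439 × 1.65796 ≈ 4043.76 mg.

4044 mg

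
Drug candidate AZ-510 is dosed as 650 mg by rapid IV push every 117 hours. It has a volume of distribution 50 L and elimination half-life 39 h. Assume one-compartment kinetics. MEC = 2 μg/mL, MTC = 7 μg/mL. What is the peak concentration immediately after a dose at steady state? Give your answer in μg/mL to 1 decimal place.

τ = 117 h = 3 half-lives, so f = (1/2)^3 = 0.125.
Accumulation ratio R = 1/(1 − f) = 1/0.875 = 8/7.
Single-dose peak C₀ = D/Vd = 650/50 = 13 μg/mL.
Steady-state peak Cmax,ss = C₀·R = 13 × 8/7 ≈ 14.857 μg/mL.
Peak 14.9 μg/mL vs MTC 7 μg/mL: exceeds toxic threshold.

14.9 μg/mL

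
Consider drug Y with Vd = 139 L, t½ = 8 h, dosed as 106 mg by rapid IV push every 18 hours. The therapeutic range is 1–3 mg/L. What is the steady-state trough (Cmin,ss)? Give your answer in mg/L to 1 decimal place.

0.2 mg/L

τ/t½ = 18/8 ≈ 2.25, so fraction remaining f = (1/2)^(18/8) ≈ 0.2102.
Accumulation ratio R = 1/(1 − f) ≈ 1/0.7898 ≈ 1.2661.
Single-dose peak C₀ = D/Vd = 106/139 ≈ 0.763 mg/L.
Cmax,ss = C₀/(1 − f) ≈ 0.763/0.7898 ≈ 0.966 mg/L.
Steady-state trough Cmin,ss = Cmax,ss·f ≈ 0.966 × 0.2102 ≈ 0.203 mg/L.
Trough 0.2 mg/L vs MEC 1 mg/L: subtherapeutic.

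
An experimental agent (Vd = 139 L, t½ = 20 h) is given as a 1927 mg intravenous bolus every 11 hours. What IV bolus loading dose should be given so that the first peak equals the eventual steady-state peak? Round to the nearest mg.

f = (1/2)^(11/20) ≈ 0.683020; accumulation ratio R = 1/(1−f) ≈ 3.15477.
Loading dose to hit Cmax,ss on first dose: D_load = D_maint·R ≈ 1927 × 3.15477 ≈ 6079.24 mg.

6079 mg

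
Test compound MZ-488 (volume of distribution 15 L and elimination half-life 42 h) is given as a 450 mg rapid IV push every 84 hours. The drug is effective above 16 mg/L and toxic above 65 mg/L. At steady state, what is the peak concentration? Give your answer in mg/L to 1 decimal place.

τ = 84 h = 2 half-lives, so f = (1/2)^2 = 0.25.
Accumulation ratio R = 1/(1 − f) = 1/0.75 = 4/3.
Single-dose peak C₀ = D/Vd = 450/15 = 30 mg/L.
Steady-state peak Cmax,ss = C₀·R = 30 × 4/3 ≈ 40.000 mg/L.
Peak 40.0 mg/L vs MTC 65 mg/L: below toxic threshold.

40.0 mg/L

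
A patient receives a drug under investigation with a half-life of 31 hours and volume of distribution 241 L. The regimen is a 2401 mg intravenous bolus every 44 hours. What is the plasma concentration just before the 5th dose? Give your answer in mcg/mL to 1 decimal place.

5.8 mcg/mL

f = (1/2)^(τ/t½) = (1/2)^(44/31) ≈ 0.3739.
C₀ = D/Vd = 2401/241 ≈ 9.963 mcg/mL.
Before the 5th dose, 4 doses have been given. Superposition: Cmin = C₀·(f + f² + … + f^4).
≈ 9.963 × (0.3739 + 0.1398 + 0.0523 + 0.0195) ≈ 9.963 × 0.5855 ≈ 5.833 mcg/mL.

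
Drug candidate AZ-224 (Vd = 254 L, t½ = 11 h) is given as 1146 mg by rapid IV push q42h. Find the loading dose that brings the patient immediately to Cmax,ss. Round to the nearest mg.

1233 mg

f = (1/2)^(42/11) ≈ 0.070895; accumulation ratio R = 1/(1−f) ≈ 1.07630.
Loading dose to hit Cmax,ss on first dose: D_load = D_maint·R ≈ 1146 × 1.07630 ≈ 1233.44 mg.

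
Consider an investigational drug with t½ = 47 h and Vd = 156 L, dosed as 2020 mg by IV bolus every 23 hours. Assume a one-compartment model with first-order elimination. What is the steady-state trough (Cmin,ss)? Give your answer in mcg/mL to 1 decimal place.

32.1 mcg/mL

k = ln2/t½ = ln2/47 ≈ 0.014748 h⁻¹; fraction remaining f = e^(−kτ) = e^(−0.014748×23) ≈ 0.7123.
At steady state, accumulation factor R = 1/(1 − e^(−kτ)) ≈ 3.4758.
Each bolus raises the concentration by D/Vd = 2020/156 ≈ 12.949 mcg/mL.
Steady-state peak Cmax,ss = C₀·R ≈ 12.949 × 3.4758 ≈ 45.008 mcg/mL.
Steady-state trough Cmin,ss = Cmax,ss·f ≈ 45.008 × 0.7123 ≈ 32.059 mcg/mL.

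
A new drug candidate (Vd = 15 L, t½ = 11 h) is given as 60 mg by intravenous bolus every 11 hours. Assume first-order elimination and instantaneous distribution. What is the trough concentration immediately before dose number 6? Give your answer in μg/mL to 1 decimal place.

3.9 μg/mL

f = (1/2)^(τ/t½) = (1/2)^(11/11) ≈ 0.5000.
C₀ = D/Vd = 60/15 ≈ 4.000 μg/mL.
Before the 6th dose, 5 doses have been given. Superposition: Cmin = C₀·(f + f² + … + f^5).
≈ 4.000 × (0.5000 + 0.2500 + 0.1250 + 0.0625 + 0.0313) ≈ 4.000 × 0.9688 ≈ 3.875 μg/mL.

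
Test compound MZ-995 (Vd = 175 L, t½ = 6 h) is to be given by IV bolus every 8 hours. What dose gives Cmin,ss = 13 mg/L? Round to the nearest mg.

τ/t½ = 8/6 ≈ 1.3333, so f = (1/2)^(8/6) ≈ 0.396850.
Cmin,ss = (D/Vd)·f/(1−f), so D = Cmin,ss·Vd·(1−f)/f.
D = 13 × 175 × (1−f)/f ≈ 13 × 175 × 1.51984 ≈ 3457.64 mg.

3458 mg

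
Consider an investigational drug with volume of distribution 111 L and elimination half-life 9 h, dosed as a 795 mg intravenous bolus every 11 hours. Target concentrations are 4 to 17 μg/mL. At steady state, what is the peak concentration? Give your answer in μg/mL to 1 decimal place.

k = ln2/t½ = ln2/9 ≈ 0.077016 h⁻¹; fraction remaining f = e^(−kτ) = e^(−0.077016×11) ≈ 0.4286.
At steady state, accumulation factor R = 1/(1 − e^(−kτ)) ≈ 1.7501.
Single-dose peak C₀ = D/Vd = 795/111 ≈ 7.162 μg/mL.
Cmax,ss = C₀/(1 − f) ≈ 7.162/0.5714 ≈ 12.534 μg/mL.
Peak 12.5 μg/mL vs MTC 17 μg/mL: below toxic threshold.

12.5 μg/mL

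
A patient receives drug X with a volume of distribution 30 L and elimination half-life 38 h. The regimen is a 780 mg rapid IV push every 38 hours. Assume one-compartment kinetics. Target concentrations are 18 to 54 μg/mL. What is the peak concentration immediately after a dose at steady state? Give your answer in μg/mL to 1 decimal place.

τ = 38 h = 1 half-life, so f = (1/2)^1 = 0.5.
At steady state, R = 1/(1 − 0.5) = 2/1.
Single-dose peak C₀ = D/Vd = 780/30 = 26 μg/mL.
Steady-state peak Cmax,ss = C₀·R = 26 × 2/1 ≈ 52.000 μg/mL.
Peak 52.0 μg/mL vs MTC 54 μg/mL: below toxic threshold.

52.0 μg/mL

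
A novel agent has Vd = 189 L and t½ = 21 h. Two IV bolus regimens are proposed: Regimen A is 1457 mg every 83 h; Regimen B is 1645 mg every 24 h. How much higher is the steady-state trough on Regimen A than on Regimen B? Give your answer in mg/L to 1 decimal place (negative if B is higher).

Regimen A: f = (1/2)^(83/21) ≈ 0.0646; Cmin,ss = (1457/189)·f/(1−f) ≈ 0.532 mg/L.
Regimen B: f = (1/2)^(24/21) ≈ 0.4529; Cmin,ss = (1645/189)·f/(1−f) ≈ 7.205 mg/L.
Difference ≈ 0.532 − 7.205 ≈ -6.673 mg/L.

-6.7 mg/L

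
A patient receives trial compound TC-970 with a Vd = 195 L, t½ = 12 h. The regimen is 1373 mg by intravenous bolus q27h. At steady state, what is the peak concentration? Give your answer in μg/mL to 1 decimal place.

Over one 27-h interval, 27/12 ≈ 2.25 half-lives elapse, leaving f ≈ 0.2102 of each dose.
Accumulation ratio R = 1/(1 − f) ≈ 1/0.7898 ≈ 1.2661.
Single-dose peak C₀ = D/Vd = 1373/195 ≈ 7.041 μg/mL.
Cmax,ss = C₀/(1 − f) ≈ 7.041/0.7898 ≈ 8.915 μg/mL.

8.9 μg/mL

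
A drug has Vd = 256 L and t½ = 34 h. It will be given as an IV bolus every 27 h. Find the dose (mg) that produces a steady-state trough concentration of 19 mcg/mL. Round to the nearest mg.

τ/t½ = 27/34 ≈ 0.79412, so f = (1/2)^(27/34) ≈ 0.576696.
Cmin,ss = (D/Vd)·f/(1−f), so D = Cmin,ss·Vd·(1−f)/f.
D = 19 × 256 × (1−f)/f ≈ 19 × 256 × 0.73402 ≈ 3570.27 mg.

3570 mg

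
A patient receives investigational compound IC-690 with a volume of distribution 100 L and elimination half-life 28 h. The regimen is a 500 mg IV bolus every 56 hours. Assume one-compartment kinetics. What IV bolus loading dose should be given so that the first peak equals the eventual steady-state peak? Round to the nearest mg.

f = (1/2)^(56/28) ≈ 0.250000; accumulation ratio R = 1/(1−f) ≈ 1.33333.
Loading dose to hit Cmax,ss on first dose: D_load = D_maint·R ≈ 500 × 1.33333 ≈ 666.66 mg.

667 mg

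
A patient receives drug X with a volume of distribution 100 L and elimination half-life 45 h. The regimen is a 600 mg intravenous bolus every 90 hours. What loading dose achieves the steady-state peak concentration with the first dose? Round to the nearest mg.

800 mg

f = (1/2)^(90/45) ≈ 0.250000; accumulation ratio R = 1/(1−f) ≈ 1.33333.
Loading dose to hit Cmax,ss on first dose: D_load = D_maint·R ≈ 600 × 1.33333 ≈ 800.00 mg.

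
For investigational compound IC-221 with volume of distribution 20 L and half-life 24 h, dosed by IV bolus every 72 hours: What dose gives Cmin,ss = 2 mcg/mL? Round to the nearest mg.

280 mg

τ/t½ = 72/24 ≈ 3, so f = (1/2)^(72/24) ≈ 0.125000.
Cmin,ss = (D/Vd)·f/(1−f), so D = Cmin,ss·Vd·(1−f)/f.
D = 2 × 20 × (1−f)/f ≈ 2 × 20 × 7.00000 ≈ 280.00 mg.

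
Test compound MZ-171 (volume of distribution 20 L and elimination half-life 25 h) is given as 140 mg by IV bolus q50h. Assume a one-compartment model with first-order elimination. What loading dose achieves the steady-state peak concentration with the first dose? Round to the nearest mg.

f = (1/2)^(50/25) ≈ 0.250000; accumulation ratio R = 1/(1−f) ≈ 1.33333.
Loading dose to hit Cmax,ss on first dose: D_load = D_maint·R ≈ 140 × 1.33333 ≈ 186.67 mg.

187 mg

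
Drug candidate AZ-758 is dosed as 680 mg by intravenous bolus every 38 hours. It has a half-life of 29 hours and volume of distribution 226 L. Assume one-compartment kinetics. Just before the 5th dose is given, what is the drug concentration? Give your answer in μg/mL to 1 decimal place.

f = (1/2)^(τ/t½) = (1/2)^(38/29) ≈ 0.4032.
C₀ = D/Vd = 680/226 ≈ 3.009 μg/mL.
Before the 5th dose, 4 doses have been given. Superposition: Cmin = C₀·(f + f² + … + f^4).
≈ 3.009 × (0.4032 + 0.1626 + 0.0655 + 0.0264) ≈ 3.009 × 0.6577 ≈ 1.979 μg/mL.

2.0 μg/mL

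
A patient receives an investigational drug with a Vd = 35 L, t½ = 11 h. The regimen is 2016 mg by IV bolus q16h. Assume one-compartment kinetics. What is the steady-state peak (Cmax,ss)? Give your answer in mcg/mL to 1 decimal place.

90.7 mcg/mL

k = ln2/t½ = ln2/11 ≈ 0.063013 h⁻¹; fraction remaining f = e^(−kτ) = e^(−0.063013×16) ≈ 0.3649.
Accumulation ratio R = 1/(1 − f) ≈ 1/0.6351 ≈ 1.5746.
Each bolus raises the concentration by D/Vd = 2016/35 ≈ 57.600 mcg/mL.
Cmax,ss = C₀/(1 − f) ≈ 57.600/0.6351 ≈ 90.694 mcg/mL.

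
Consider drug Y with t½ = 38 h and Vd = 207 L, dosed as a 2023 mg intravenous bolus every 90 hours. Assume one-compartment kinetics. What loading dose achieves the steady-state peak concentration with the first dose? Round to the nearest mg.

2509 mg

f = (1/2)^(90/38) ≈ 0.193657; accumulation ratio R = 1/(1−f) ≈ 1.24017.
Loading dose to hit Cmax,ss on first dose: D_load = D_maint·R ≈ 2023 × 1.24017 ≈ 2508.86 mg.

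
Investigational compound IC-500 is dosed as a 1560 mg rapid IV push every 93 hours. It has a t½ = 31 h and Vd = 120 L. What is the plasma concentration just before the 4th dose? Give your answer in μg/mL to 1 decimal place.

f = (1/2)^(τ/t½) = (1/2)^(93/31) ≈ 0.1250.
C₀ = D/Vd = 1560/120 ≈ 13.000 μg/mL.
Before the 4th dose, 3 doses have been given. Superposition: Cmin = C₀·(f + f² + … + f^3).
≈ 13.000 × (0.1250 + 0.0156 + 0.0020) ≈ 13.000 × 0.1426 ≈ 1.854 μg/mL.

1.9 μg/mL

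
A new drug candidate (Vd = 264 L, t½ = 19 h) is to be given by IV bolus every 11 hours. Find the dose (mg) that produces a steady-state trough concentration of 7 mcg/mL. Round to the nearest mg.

912 mg

τ/t½ = 11/19 ≈ 0.57895, so f = (1/2)^(11/19) ≈ 0.669452.
Cmin,ss = (D/Vd)·f/(1−f), so D = Cmin,ss·Vd·(1−f)/f.
D = 7 × 264 × (1−f)/f ≈ 7 × 264 × 0.49376 ≈ 912.47 mg.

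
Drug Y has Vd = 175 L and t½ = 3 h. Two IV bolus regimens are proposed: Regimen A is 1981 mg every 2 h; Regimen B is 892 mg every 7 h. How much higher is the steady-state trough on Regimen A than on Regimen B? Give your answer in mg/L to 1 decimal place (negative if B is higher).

18.0 mg/L

Regimen A: f = (1/2)^(2/3) ≈ 0.6300; Cmin,ss = (1981/175)·f/(1−f) ≈ 19.275 mg/L.
Regimen B: f = (1/2)^(7/3) ≈ 0.1984; Cmin,ss = (892/175)·f/(1−f) ≈ 1.262 mg/L.
Difference ≈ 19.275 − 1.262 ≈ 18.013 mg/L.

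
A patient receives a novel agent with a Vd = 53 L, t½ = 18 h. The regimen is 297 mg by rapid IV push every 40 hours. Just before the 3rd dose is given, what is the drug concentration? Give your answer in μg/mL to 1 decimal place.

1.5 μg/mL

f = (1/2)^(τ/t½) = (1/2)^(40/18) ≈ 0.2143.
C₀ = D/Vd = 297/53 ≈ 5.604 μg/mL.
Before the 3rd dose, 2 doses have been given. Superposition: Cmin = C₀·(f + f²).
≈ 5.604 × (0.2143 + 0.0459) ≈ 5.604 × 0.2602 ≈ 1.458 μg/mL.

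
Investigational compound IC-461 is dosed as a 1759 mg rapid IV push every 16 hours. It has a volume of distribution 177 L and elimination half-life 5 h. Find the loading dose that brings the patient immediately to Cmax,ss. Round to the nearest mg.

1974 mg

f = (1/2)^(16/5) ≈ 0.108819; accumulation ratio R = 1/(1−f) ≈ 1.12211.
Loading dose to hit Cmax,ss on first dose: D_load = D_maint·R ≈ 1759 × 1.12211 ≈ 1973.79 mg.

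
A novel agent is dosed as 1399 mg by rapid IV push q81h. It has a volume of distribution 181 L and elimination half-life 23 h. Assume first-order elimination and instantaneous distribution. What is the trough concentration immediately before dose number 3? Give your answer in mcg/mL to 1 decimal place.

0.7 mcg/mL

f = (1/2)^(τ/t½) = (1/2)^(81/23) ≈ 0.0871.
C₀ = D/Vd = 1399/181 ≈ 7.729 mcg/mL.
Before the 3rd dose, 2 doses have been given. Superposition: Cmin = C₀·(f + f²).
≈ 7.729 × (0.0871 + 0.0076) ≈ 7.729 × 0.0947 ≈ 0.732 mcg/mL.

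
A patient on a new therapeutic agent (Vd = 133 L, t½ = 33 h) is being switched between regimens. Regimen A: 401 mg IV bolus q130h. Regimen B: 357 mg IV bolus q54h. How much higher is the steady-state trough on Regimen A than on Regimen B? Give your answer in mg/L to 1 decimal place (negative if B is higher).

-1.1 mg/L

Regimen A: f = (1/2)^(130/33) ≈ 0.0652; Cmin,ss = (401/133)·f/(1−f) ≈ 0.210 mg/L.
Regimen B: f = (1/2)^(54/33) ≈ 0.3217; Cmin,ss = (357/133)·f/(1−f) ≈ 1.273 mg/L.
Difference ≈ 0.210 − 1.273 ≈ -1.063 mg/L.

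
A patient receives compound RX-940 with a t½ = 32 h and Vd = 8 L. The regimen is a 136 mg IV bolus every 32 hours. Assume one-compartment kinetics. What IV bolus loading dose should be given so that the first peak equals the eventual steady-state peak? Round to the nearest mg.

272 mg

f = (1/2)^(32/32) ≈ 0.500000; accumulation ratio R = 1/(1−f) ≈ 2.00000.
Loading dose to hit Cmax,ss on first dose: D_load = D_maint·R ≈ 136 × 2.00000 ≈ 272.00 mg.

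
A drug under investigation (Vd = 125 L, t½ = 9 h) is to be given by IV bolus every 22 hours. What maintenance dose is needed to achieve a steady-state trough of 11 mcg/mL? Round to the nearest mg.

6109 mg

τ/t½ = 22/9 ≈ 2.4444, so f = (1/2)^(22/9) ≈ 0.183717.
Cmin,ss = (D/Vd)·f/(1−f), so D = Cmin,ss·Vd·(1−f)/f.
D = 11 × 125 × (1−f)/f ≈ 11 × 125 × 4.44315 ≈ 6109.33 mg.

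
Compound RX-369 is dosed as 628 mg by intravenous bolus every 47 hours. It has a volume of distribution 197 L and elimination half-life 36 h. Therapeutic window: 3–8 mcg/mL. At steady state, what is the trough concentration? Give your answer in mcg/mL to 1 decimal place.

2.2 mcg/mL

Over one 47-h interval, 47/36 ≈ 1.3056 half-lives elapse, leaving f ≈ 0.4046 of each dose.
At steady state, accumulation factor R = 1/(1 − e^(−kτ)) ≈ 1.6795.
Each bolus raises the concentration by D/Vd = 628/197 ≈ 3.188 mcg/mL.
Steady-state peak Cmax,ss = C₀·R ≈ 3.188 × 1.6795 ≈ 5.354 mcg/mL.
Steady-state trough Cmin,ss = Cmax,ss·f ≈ 5.354 × 0.4046 ≈ 2.166 mcg/mL.
Trough 2.2 mcg/mL vs MEC 3 mcg/mL: subtherapeutic.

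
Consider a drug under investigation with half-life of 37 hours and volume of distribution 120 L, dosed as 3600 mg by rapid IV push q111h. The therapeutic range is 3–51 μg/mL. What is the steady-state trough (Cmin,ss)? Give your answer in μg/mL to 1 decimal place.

The dosing interval is 3 half-lives, so f = 2^(−3) = 0.125.
At steady state, R = 1/(1 − 0.125) = 8/7.
Single-dose peak C₀ = D/Vd = 3600/120 = 30 μg/mL.
Steady-state peak Cmax,ss = C₀·R = 30 × 8/7 ≈ 34.286 μg/mL.
Steady-state trough Cmin,ss = Cmax,ss·f ≈ 34.286 × 0.125 ≈ 4.286 μg/mL.
Trough 4.3 μg/mL vs MEC 3 μg/mL: adequate.

4.3 μg/mL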